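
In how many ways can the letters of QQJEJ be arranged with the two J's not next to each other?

Total arrangements of QQJEJ: 5!/(2!·2!) = 30.
Arrangements with the J's together: treat JJ as one letter, giving (4)!/(2!) = 12.
Hence 30 − 12 = 18.

18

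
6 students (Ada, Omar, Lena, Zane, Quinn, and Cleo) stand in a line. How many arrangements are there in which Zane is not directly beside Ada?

There are 6! = 720 arrangements in all. If Zane and Ada are adjacent, merging them into one block gives 2·(5)! = 240 arrangements.
So 720 − 240 = 480 arrangements keep them apart.

480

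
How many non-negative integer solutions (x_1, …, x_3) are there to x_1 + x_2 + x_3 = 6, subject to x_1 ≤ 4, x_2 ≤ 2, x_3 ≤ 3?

Ignoring the caps, the number of non-negative solutions to x_1+…+x_3 = 6 is C(8,2) = 28.
Subtract solutions that violate a single cap (substitute x_i' = x_i − (cap_i+1)): x_1 ≥ 5 gives C(3,2) = 3; x_2 ≥ 3 gives C(5,2) = 10; x_3 ≥ 4 gives C(4,2) = 6. Together 19.
No two caps can be exceeded simultaneously, so the pair terms are all 0.
By inclusion–exclusion the count is 28 − 19 + 0 = 9.

9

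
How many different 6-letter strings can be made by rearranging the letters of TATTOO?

60

TATTOO has 6 letters with O appearing twice and T appearing 3 times.
So there are 6! / (3!·2!) = 60 distinguishable arrangements.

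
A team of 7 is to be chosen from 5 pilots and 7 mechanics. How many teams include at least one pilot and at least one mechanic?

Unrestricted: C(12,7) = 792 ways to pick any 7 of the 12.
Subtract selections that omit an entire group: no pilots → C(7,7) = 1; no mechanics → C(5,7) = 0.
Both groups omitted at once is impossible, so 792 − 1 = 791.

791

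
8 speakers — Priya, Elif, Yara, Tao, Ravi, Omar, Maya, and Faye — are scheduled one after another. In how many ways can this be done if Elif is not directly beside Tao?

30240

Of the 8! = 40320 arrangements, those with Elif and Tao adjacent number 2 × 7! = 10080 (treat the pair as a block with 2 internal orders).
So 40320 − 10080 = 30240 arrangements keep them apart.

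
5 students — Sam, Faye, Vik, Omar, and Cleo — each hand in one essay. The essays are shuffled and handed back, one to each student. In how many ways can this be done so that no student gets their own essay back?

44

Let Aᵢ be the assignments in which student i gets their own essay. We want the size of the complement of A₁∪…∪A_5.
By inclusion–exclusion this is Σ_{j=0}^{5} (−1)^j C(5,j)·(5−j)!.
Computing: 120 − 120 + 60 − 20 + 5 − 1 = 44.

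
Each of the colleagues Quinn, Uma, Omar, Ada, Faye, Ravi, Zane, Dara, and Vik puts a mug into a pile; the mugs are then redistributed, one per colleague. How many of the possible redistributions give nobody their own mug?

Let Aᵢ be the assignments in which colleague i gets their own mug. We want the size of the complement of A₁∪…∪A_9.
By inclusion–exclusion this is Σ_{j=0}^{9} (−1)^j C(9,j)·(9−j)!.
Computing: 362880 − 362880 + 181440 − 60480 + 15120 − 3024 + 504 − 72 + 9 − 1 = 133496.

133496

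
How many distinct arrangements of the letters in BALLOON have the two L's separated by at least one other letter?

900

Total arrangements of BALLOON: 7!/(2!·2!) = 1260.
If the two L's are adjacent, glue them into one block, leaving 6 items to arrange: (6)!/(2!) = 360 ways.
Subtracting, 1260 − 360 = 900 arrangements keep the L's apart.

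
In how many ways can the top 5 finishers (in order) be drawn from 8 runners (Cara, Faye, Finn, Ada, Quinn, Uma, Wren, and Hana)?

This is an ordered selection of 5 from 8: P(8,5).
That gives 8 × 7 × 6 × 5 × 4 = 6720.

6720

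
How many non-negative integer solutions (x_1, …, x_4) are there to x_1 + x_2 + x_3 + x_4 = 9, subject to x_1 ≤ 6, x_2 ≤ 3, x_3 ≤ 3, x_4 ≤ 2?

38

By stars and bars, unrestricted non-negative solutions to x_1+…+x_4 = 9 number C(9+3,3) = 220.
Subtract solutions that violate a single cap (substitute x_i' = x_i − (cap_i+1)): x_1 ≥ 7 gives C(5,3) = 10; x_2 ≥ 4 gives C(8,3) = 56; x_3 ≥ 4 gives C(8,3) = 56; x_4 ≥ 3 gives C(9,3) = 84. Together 206.
Add back pairs where two caps are both exceeded: 0 + 0 + 0 + 4 + 10 + 10 = 24.
By inclusion–exclusion the count is 220 − 206 + 24 = 38.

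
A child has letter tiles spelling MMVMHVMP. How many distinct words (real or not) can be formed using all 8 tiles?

840

MMVMHVMP has 8 letters with M appearing 4 times and V appearing twice.
So there are 8! / (4!·2!) = 840 distinguishable arrangements.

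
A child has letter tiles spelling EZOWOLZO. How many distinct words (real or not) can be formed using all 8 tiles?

EZOWOLZO has 8 letters with O appearing 3 times and Z appearing twice.
Dividing 8! = 40320 by 3!·2! = 12 for the repeated letters gives 3360.

3360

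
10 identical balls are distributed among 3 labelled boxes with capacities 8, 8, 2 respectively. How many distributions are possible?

Without the upper bounds there are C(12,2) = 66 ways to split 10 among 3 boxes.
Subtract solutions that violate a single cap (substitute x_i' = x_i − (cap_i+1)): x_1 ≥ 9 gives C(3,2) = 3; x_2 ≥ 9 gives C(3,2) = 3; x_3 ≥ 3 gives C(9,2) = 36. Together 42.
No two caps can be exceeded simultaneously, so the pair terms are all 0.
By inclusion–exclusion the count is 66 − 42 + 0 = 24.

24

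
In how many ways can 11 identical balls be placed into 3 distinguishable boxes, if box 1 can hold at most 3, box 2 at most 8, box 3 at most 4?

Without the upper bounds there are C(13,2) = 78 ways to split 11 among 3 boxes.
Subtract solutions that violate a single cap (substitute x_i' = x_i − (cap_i+1)): x_1 ≥ 4 gives C(9,2) = 36; x_2 ≥ 9 gives C(4,2) = 6; x_3 ≥ 5 gives C(8,2) = 28. Together 70.
Add back pairs where two caps are both exceeded: 0 + 6 + 0 = 6.
By inclusion–exclusion the count is 78 − 70 + 6 = 14.

14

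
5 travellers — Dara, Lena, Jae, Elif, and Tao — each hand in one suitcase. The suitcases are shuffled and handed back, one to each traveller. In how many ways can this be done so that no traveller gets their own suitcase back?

44

Count assignments avoiding every fixed point. For any j of the 5 travellers fixed to their own suitcase, the other 5−j can be arranged in (5−j)! ways.
By inclusion–exclusion this is Σ_{j=0}^{5} (−1)^j C(5,j)·(5−j)!.
Computing: 120 − 120 + 60 − 20 + 5 − 1 = 44.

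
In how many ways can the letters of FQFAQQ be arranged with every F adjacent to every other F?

20

Treat the 2 copies of F as a single block. The multiset to arrange is then {FF, A, Q, Q, Q}, 5 items in all.
That gives (5)!/(3!) = 20 arrangements.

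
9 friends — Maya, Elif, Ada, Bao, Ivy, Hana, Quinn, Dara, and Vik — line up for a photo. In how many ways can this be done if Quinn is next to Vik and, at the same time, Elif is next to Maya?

20160

Treat {Quinn,Vik} as one block (2 orders) and {Elif,Maya} as another (2 orders).
That leaves 7 units to arrange: 2 × 2 × 7! = 4 × 5040 = 20160.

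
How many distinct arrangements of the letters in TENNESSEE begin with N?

840

Fix N in the first position and arrange the remaining 8 letters.
Those 8 letters have E appearing 4 times and S appearing twice, giving (8)!/(4!·2!) = 840.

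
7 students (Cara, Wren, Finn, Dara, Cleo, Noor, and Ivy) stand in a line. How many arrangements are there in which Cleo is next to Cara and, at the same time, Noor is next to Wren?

Treat {Cleo,Cara} as one block (2 orders) and {Noor,Wren} as another (2 orders).
That leaves 5 units to arrange: 2 × 2 × 5! = 4 × 120 = 480.

480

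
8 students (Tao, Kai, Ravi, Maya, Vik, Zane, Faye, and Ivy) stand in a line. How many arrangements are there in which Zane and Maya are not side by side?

Of the 8! = 40320 arrangements, those with Zane and Maya adjacent number 2 × 7! = 10080 (treat the pair as a block with 2 internal orders).
Complementary counting: 40320 − 10080 = 30240.

30240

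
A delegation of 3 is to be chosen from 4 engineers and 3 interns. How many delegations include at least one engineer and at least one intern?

30

Unrestricted: C(7,3) = 35 ways to pick any 3 of the 7.
Selections missing a whole group: no engineers → C(3,3) = 1; no interns → C(4,3) = 4.
Both groups omitted at once is impossible, so 35 − 5 = 30.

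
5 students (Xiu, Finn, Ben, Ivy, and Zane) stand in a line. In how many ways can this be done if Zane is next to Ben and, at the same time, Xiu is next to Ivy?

Treat {Zane,Ben} as one block (2 orders) and {Xiu,Ivy} as another (2 orders).
That leaves 3 units to arrange: 2 × 2 × 3! = 4 × 6 = 24.

24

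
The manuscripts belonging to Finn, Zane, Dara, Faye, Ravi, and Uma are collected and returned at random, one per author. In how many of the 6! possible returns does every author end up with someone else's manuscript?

This is the derangement count D_6: permutations of 6 items with no fixed point.
By inclusion–exclusion this is Σ_{j=0}^{6} (−1)^j C(6,j)·(6−j)!.
Computing: 720 − 720 + 360 − 120 + 30 − 6 + 1 = 265.

265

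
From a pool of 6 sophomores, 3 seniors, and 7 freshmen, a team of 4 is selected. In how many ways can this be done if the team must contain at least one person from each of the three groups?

Unrestricted: C(16,4) = 1820 ways to pick any 4 of the 16.
Selections missing a whole group: no sophomores → C(10,4) = 210; no seniors → C(13,4) = 715; no freshmen → C(9,4) = 126.
Add back selections omitting two groups (i.e. drawn from a single group): C(6,4) + C(3,4) + C(7,4) = 50.
By inclusion–exclusion: 1820 − 1051 + 50 = 819.

819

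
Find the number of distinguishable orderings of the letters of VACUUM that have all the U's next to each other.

120

Treat the 2 copies of U as a single block. The multiset to arrange is then {UU, A, C, M, V}, 5 items in all.
All 5 items are distinct, so there are (5)! = 120 arrangements.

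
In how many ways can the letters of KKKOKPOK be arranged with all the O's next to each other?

Treat the 2 copies of O as a single block. The multiset to arrange is then {OO, K, K, K, K, K, P}, 7 items in all.
That gives (7)!/(5!) = 42 arrangements.

42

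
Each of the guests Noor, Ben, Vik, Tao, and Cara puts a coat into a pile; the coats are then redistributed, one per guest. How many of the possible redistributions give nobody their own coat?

44

Count assignments avoiding every fixed point. For any j of the 5 guests fixed to their own coat, the other 5−j can be arranged in (5−j)! ways.
By inclusion–exclusion this is Σ_{j=0}^{5} (−1)^j C(5,j)·(5−j)!.
Computing: 120 − 120 + 60 − 20 + 5 − 1 = 44.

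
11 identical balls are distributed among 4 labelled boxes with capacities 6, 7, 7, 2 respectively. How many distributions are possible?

130

By stars and bars, unrestricted non-negative solutions to x_1+…+x_4 = 11 number C(11+3,3) = 364.
Subtract solutions that violate a single cap (substitute x_i' = x_i − (cap_i+1)): x_1 ≥ 7 gives C(7,3) = 35; x_2 ≥ 8 gives C(6,3) = 20; x_3 ≥ 8 gives C(6,3) = 20; x_4 ≥ 3 gives C(11,3) = 165. Together 240.
Add back pairs where two caps are both exceeded: 0 + 0 + 4 + 0 + 1 + 1 = 6.
By inclusion–exclusion the count is 364 − 240 + 6 = 130.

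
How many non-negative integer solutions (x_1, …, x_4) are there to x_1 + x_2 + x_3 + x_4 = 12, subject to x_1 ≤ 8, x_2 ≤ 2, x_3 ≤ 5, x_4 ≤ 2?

Ignoring the caps, the number of non-negative solutions to x_1+…+x_4 = 12 is C(15,3) = 455.
Subtract solutions that violate a single cap (substitute x_i' = x_i − (cap_i+1)): x_1 ≥ 9 gives C(6,3) = 20; x_2 ≥ 3 gives C(12,3) = 220; x_3 ≥ 6 gives C(9,3) = 84; x_4 ≥ 3 gives C(12,3) = 220. Together 544.
Add back pairs where two caps are both exceeded: 1 + 0 + 1 + 20 + 84 + 20 = 126.
Subtract triples: 0 + 0 + 0 + 1 = 1.
By inclusion–exclusion the count is 455 − 544 + 126 − 1 = 36.

36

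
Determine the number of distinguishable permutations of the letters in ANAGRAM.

840

Letter multiplicities in ANAGRAM: A×3, G×1, M×1, N×1, R×1.
Dividing 7! = 5040 by 3! = 6 for the repeated letters gives 840.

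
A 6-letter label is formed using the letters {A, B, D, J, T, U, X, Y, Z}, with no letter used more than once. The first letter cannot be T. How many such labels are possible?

The first letter has 9−1 = 8 choices (anything except T).
The remaining 5 letters are filled from the other 8 symbols without repetition: 8 × 7 × 6 × 5 × 4 = 6720.
Total: 8 × 6720 = 53760.

53760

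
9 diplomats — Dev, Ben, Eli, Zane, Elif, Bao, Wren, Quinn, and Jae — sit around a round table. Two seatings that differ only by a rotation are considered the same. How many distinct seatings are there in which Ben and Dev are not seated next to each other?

All circular seatings of 9 people number (8)! = 40320.
Seatings with Ben beside Dev: treat them as a block with 2 internal orders, giving 2 × (7)! = 10080.
Subtracting, 40320 − 10080 = 30240.

30240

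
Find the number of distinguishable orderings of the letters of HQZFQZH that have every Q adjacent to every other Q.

Treat the 2 copies of Q as a single block. The multiset to arrange is then {QQ, F, H, H, Z, Z}, 6 items in all.
That gives (6)!/(2!·2!) = 180 arrangements.

180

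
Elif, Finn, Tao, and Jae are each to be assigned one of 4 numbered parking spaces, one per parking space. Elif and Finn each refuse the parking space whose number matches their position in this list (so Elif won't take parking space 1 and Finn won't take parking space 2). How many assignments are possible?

14

Let Aᵢ (for i ∈ {1, 2}) be the placements that put person i in their forbidden parking space. Any j of these fix j positions, leaving (4−j)! ways to fill the rest, and there are C(2,j) ways to pick which j.
By inclusion–exclusion, the number of valid placements is Σ_{j=0}^{2} (−1)^j C(2,j)·(4−j)!.
Computing: 24 − 12 + 2 = 14.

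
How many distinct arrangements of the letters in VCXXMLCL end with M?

630

With the last slot taken by M, it remains to arrange the other 7 letters (VCXXLCL).
Those 7 letters have C appearing twice, L appearing twice, and X appearing twice, giving (7)!/(2!·2!·2!) = 630.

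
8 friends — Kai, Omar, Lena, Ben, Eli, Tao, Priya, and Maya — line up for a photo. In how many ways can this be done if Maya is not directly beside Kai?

Of the 8! = 40320 arrangements, those with Maya and Kai adjacent number 2 × 7! = 10080 (treat the pair as a block with 2 internal orders).
Complementary counting: 40320 − 10080 = 30240.

30240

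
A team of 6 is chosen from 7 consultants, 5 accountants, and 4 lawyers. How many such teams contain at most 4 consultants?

7812

Split by how many consultants are chosen (0 through 4).
Sum: C(7,0)·C(9,6) + C(7,1)·C(9,5) + C(7,2)·C(9,4) + C(7,3)·C(9,3) + C(7,4)·C(9,2) = 84 + 882 + 2646 + 2940 + 1260 = 7812.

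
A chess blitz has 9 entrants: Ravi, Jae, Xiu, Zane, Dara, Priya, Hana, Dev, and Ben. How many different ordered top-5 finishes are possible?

15120

This is an ordered selection of 5 from 9: P(9,5).
That gives 9 × 8 × 7 × 6 × 5 = 15120.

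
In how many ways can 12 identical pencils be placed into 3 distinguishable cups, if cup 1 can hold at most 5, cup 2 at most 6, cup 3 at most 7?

By stars and bars, unrestricted non-negative solutions to x_1+…+x_3 = 12 number C(12+2,2) = 91.
Subtract solutions that violate a single cap (substitute x_i' = x_i − (cap_i+1)): x_1 ≥ 6 gives C(8,2) = 28; x_2 ≥ 7 gives C(7,2) = 21; x_3 ≥ 8 gives C(6,2) = 15. Together 64.
No two caps can be exceeded simultaneously, so the pair terms are all 0.
By inclusion–exclusion the count is 91 − 64 + 0 = 27.

27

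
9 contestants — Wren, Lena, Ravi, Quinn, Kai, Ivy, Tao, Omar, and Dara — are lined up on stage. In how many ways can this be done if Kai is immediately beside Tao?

80640

Treat {Kai, Tao} as a single unit. There are 8 units to order, and the pair itself can be ordered 2 ways.
So the count is 2·(8)! = 80640.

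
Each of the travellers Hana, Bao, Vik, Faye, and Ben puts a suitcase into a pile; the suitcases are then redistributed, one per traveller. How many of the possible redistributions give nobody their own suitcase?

44

Count assignments avoiding every fixed point. For any j of the 5 travellers fixed to their own suitcase, the other 5−j can be arranged in (5−j)! ways.
By inclusion–exclusion this is Σ_{j=0}^{5} (−1)^j C(5,j)·(5−j)!.
Computing: 120 − 120 + 60 − 20 + 5 − 1 = 44.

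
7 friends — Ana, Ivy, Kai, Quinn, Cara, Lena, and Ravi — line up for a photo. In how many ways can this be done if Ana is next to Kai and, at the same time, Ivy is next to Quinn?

Treat {Ana,Kai} as one block (2 orders) and {Ivy,Quinn} as another (2 orders).
That leaves 5 units to arrange: 2 × 2 × 5! = 4 × 120 = 480.

480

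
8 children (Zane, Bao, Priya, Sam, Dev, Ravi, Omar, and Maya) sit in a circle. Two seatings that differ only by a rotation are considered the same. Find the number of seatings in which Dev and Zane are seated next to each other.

Treat {Dev, Zane} as one unit (2 internal orders) and seat the resulting 7 units around the table: (6)! circular arrangements.
So 2 × (6)! = 2 × 720 = 1440.

1440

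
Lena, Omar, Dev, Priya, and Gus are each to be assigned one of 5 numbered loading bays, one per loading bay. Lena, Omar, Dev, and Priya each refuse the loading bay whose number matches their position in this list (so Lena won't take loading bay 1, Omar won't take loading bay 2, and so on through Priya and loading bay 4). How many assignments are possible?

53

Let Aᵢ (for 1 ≤ i ≤ 4) be the placements that put person i in their forbidden loading bay. Any j of these fix j positions, leaving (5−j)! ways to fill the rest, and there are C(4,j) ways to pick which j.
By inclusion–exclusion, the number of valid placements is Σ_{j=0}^{4} (−1)^j C(4,j)·(5−j)!.
Computing: 120 − 96 + 36 − 8 + 1 = 53.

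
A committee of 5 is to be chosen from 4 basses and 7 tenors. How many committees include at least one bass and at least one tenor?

Unrestricted: C(11,5) = 462 ways to pick any 5 of the 11.
Subtract selections that omit an entire group: no basses → C(7,5) = 21; no tenors → C(4,5) = 0.
Both groups omitted at once is impossible, so 462 − 21 = 441.

441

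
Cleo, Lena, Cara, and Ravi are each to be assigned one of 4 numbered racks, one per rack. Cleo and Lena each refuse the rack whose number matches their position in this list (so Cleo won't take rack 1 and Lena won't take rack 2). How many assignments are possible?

14

Let Aᵢ (for i ∈ {1, 2}) be the placements that put person i in their forbidden rack. Any j of these fix j positions, leaving (4−j)! ways to fill the rest, and there are C(2,j) ways to pick which j.
By inclusion–exclusion, the number of valid placements is Σ_{j=0}^{2} (−1)^j C(2,j)·(4−j)!.
Computing: 24 − 12 + 2 = 14.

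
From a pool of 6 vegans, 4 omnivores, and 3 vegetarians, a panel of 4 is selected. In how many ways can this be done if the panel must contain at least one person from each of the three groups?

Total 4-person selections from all 13: C(13,4) = 715.
Selections missing a whole group: no vegans → C(7,4) = 35; no omnivores → C(9,4) = 126; no vegetarians → C(10,4) = 210.
Add back selections omitting two groups (i.e. drawn from a single group): C(6,4) + C(4,4) + C(3,4) = 16.
By inclusion–exclusion: 715 − 371 + 16 = 360.

360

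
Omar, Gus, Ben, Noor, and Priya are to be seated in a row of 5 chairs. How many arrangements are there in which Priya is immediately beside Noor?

48

Place the 3 others and the Priya-Noor pair as 4 objects in a line; the pair has 2 internal arrangements.
So the count is 2·(4)! = 48.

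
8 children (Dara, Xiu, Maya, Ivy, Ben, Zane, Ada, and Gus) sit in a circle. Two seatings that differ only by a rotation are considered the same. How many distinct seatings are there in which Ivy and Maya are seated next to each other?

1440

Glue Ivy and Maya into a block (2 internal orders). Seating 7 units around a circle gives (6)! arrangements.
So 2 × (6)! = 2 × 720 = 1440.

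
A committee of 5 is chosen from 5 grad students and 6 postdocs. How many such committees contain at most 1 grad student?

81

Split by how many grad students are chosen (0 through 1).
Sum: C(5,0)·C(6,5) + C(5,1)·C(6,4) = 6 + 75 = 81.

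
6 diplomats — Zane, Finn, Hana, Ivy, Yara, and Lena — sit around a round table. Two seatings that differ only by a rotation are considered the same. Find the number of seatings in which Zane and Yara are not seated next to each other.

72

Without the restriction there are (5)! = 120 seatings.
Seatings with Zane beside Yara: treat them as a block with 2 internal orders, giving 2 × (4)! = 48.
Subtracting, 120 − 48 = 72.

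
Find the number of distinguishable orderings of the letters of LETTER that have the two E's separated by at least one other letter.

120

Total arrangements of LETTER: 6!/(2!·2!) = 180.
Arrangements with the E's together: treat EE as one letter, giving (5)!/(2!) = 60.
Subtracting, 180 − 60 = 120 arrangements keep the E's apart.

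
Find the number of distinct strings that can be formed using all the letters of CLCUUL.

90

The 6 letters of CLCUUL have repeats: C appearing twice, L appearing twice, and U appearing twice.
So there are 6! / (2!·2!·2!) = 90 distinguishable arrangements.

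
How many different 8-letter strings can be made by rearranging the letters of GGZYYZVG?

GGZYYZVG has 8 letters with G appearing 3 times, Y appearing twice, and Z appearing twice.
Dividing 8! = 40320 by 3!·2!·2! = 24 for the repeated letters gives 1680.

1680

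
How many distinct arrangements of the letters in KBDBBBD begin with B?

Fix B in the first position and arrange the remaining 6 letters.
Those 6 letters have B appearing 3 times and D appearing twice, giving (6)!/(3!·2!) = 60.

60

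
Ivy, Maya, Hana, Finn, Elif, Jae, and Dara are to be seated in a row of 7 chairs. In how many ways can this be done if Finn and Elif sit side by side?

Glue Finn and Elif into one block (2 internal orders), leaving 6 units to arrange in a row.
So the count is 2·(6)! = 1440.

1440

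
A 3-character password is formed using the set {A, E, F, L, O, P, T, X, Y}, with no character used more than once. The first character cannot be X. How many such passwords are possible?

448

The first character has 9−1 = 8 choices (anything except X).
The remaining 2 characters are filled from the other 8 symbols without repetition: 8 × 7 = 56.
Total: 8 × 56 = 448.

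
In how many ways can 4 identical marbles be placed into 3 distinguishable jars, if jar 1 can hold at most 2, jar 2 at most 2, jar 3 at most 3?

8

Without the upper bounds there are C(6,2) = 15 ways to split 4 among 3 jars.
Subtract solutions that violate a single cap (substitute x_i' = x_i − (cap_i+1)): x_1 ≥ 3 gives C(3,2) = 3; x_2 ≥ 3 gives C(3,2) = 3; x_3 ≥ 4 gives C(2,2) = 1. Together 7.
No two caps can be exceeded simultaneously, so the pair terms are all 0.
By inclusion–exclusion the count is 15 − 7 + 0 = 8.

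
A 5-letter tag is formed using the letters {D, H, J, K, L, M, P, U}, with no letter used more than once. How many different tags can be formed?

6720

This is a permutation of 5 out of 8: P(8,5) = 8!/3!.
That product is 8 × 7 × 6 × 5 × 4 = 6720.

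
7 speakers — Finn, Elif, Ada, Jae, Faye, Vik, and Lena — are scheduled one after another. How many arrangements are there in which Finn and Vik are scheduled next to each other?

Glue Finn and Vik into one block (2 internal orders), leaving 6 units to arrange in a row.
That gives 2 × 6! = 2 × 720 = 1440.

1440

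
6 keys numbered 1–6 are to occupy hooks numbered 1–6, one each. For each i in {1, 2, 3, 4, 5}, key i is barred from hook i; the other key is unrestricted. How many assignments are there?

309

Let Aᵢ (for 1 ≤ i ≤ 5) be the placements that put key i in its forbidden hook. Any j of these fix j positions, leaving (6−j)! ways to fill the rest, and there are C(5,j) ways to pick which j.
By inclusion–exclusion, the number of valid placements is Σ_{j=0}^{5} (−1)^j C(5,j)·(6−j)!.
Computing: 720 − 600 + 240 − 60 + 10 − 1 = 309.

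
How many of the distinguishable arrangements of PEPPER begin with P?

With the first slot taken by P, it remains to arrange the other 5 letters (EPPER).
Those 5 letters have E appearing twice and P appearing twice, giving (5)!/(2!·2!) = 30.

30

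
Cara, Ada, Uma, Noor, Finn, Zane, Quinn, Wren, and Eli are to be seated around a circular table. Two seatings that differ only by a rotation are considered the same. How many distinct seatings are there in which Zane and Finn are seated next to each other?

Glue Zane and Finn into a block (2 internal orders). Seating 8 units around a circle gives (7)! arrangements.
So 2 × (7)! = 2 × 5040 = 10080.

10080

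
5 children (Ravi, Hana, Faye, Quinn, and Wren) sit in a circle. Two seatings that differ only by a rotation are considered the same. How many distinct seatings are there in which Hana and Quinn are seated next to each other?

Treat {Hana, Quinn} as one unit (2 internal orders) and seat the resulting 4 units around the table: (3)! circular arrangements.
So 2 × (3)! = 2 × 6 = 12.

12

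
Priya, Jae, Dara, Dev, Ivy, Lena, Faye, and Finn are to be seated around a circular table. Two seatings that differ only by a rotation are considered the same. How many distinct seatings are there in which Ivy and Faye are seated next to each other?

1440

Treat {Ivy, Faye} as one unit (2 internal orders) and seat the resulting 7 units around the table: (6)! circular arrangements.
So 2 × (6)! = 2 × 720 = 1440.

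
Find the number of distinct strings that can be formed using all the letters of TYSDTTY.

Letter multiplicities in TYSDTTY: D×1, S×1, T×3, Y×2.
Dividing 7! = 5040 by 3!·2! = 12 for the repeated letters gives 420.

420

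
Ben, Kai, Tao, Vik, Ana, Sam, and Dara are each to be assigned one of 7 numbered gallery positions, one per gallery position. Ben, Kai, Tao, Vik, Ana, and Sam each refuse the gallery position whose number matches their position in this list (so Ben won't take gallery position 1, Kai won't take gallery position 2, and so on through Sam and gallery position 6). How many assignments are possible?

Let Aᵢ (for 1 ≤ i ≤ 6) be the placements that put person i in their forbidden gallery position. Any j of these fix j positions, leaving (7−j)! ways to fill the rest, and there are C(6,j) ways to pick which j.
By inclusion–exclusion, the number of valid placements is Σ_{j=0}^{6} (−1)^j C(6,j)·(7−j)!.
Computing: 5040 − 4320 + 1800 − 480 + 90 − 12 + 1 = 2119.

2119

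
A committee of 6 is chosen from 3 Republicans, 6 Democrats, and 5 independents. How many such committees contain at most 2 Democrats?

1414

Split by how many Democrats are chosen (0 through 2).
Sum: C(6,0)·C(8,6) + C(6,1)·C(8,5) + C(6,2)·C(8,4) = 28 + 336 + 1050 = 1414.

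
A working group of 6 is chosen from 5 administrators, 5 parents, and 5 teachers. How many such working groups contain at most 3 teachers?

4770

Split by how many teachers are chosen (0 through 3).
Sum: C(5,0)·C(10,6) + C(5,1)·C(10,5) + C(5,2)·C(10,4) + C(5,3)·C(10,3) = 210 + 1260 + 2100 + 1200 = 4770.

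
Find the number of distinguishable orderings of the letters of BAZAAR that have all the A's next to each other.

24

Treat the 3 copies of A as a single block. The multiset to arrange is then {AAA, B, R, Z}, 4 items in all.
All 4 items are distinct, so there are (4)! = 24 arrangements.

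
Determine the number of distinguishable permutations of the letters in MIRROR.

120

Letter multiplicities in MIRROR: I×1, M×1, O×1, R×3.
The number of distinct arrangements is 6!/(3!) = 720/6 = 120.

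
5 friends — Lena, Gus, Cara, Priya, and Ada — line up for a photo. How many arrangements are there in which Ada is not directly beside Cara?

Of the 5! = 120 arrangements, those with Ada and Cara adjacent number 2 × 4! = 48 (treat the pair as a block with 2 internal orders).
Complementary counting: 120 − 48 = 72.

72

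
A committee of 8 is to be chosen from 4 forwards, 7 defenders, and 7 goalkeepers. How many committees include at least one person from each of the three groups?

40425

With no constraint there are C(18,8) = 43758 possible selections.
Selections missing a whole group: no forwards → C(14,8) = 3003; no defenders → C(11,8) = 165; no goalkeepers → C(11,8) = 165.
Add back selections omitting two groups (i.e. drawn from a single group): C(4,8) + C(7,8) + C(7,8) = 0.
By inclusion–exclusion: 43758 − 3333 + 0 = 40425.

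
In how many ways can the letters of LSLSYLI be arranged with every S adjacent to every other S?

120

Treat the 2 copies of S as a single block. The multiset to arrange is then {SS, I, L, L, L, Y}, 6 items in all.
That gives (6)!/(3!) = 120 arrangements.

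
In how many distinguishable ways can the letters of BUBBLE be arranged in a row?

120

Letter multiplicities in BUBBLE: B×3, E×1, L×1, U×1.
The number of distinct arrangements is 6!/(3!) = 720/6 = 120.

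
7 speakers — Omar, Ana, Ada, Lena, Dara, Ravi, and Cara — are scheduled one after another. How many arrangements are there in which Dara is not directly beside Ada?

3600

Of the 7! = 5040 arrangements, those with Dara and Ada adjacent number 2 × 6! = 1440 (treat the pair as a block with 2 internal orders).
So 5040 − 1440 = 3600 arrangements keep them apart.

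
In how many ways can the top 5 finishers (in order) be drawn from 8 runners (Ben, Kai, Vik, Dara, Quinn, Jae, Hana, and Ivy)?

There are 8 choices for 1st place, 7 for 2nd, and so on down to 4 for position 5.
That gives 8 × 7 × 6 × 5 × 4 = 6720.

6720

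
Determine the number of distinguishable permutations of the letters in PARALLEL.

3360

Letter multiplicities in PARALLEL: A×2, E×1, L×3, P×1, R×1.
So there are 8! / (3!·2!) = 3360 distinguishable arrangements.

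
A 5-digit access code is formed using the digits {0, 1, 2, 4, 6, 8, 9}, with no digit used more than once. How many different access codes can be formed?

This is a permutation of 5 out of 7: P(7,5) = 7!/2!.
That product is 7 × 6 × 5 × 4 × 3 = 2520.

2520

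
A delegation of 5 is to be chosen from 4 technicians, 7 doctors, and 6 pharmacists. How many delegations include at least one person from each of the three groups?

With no constraint there are C(17,5) = 6188 possible selections.
Subtract selections that omit an entire group: no technicians → C(13,5) = 1287; no doctors → C(10,5) = 252; no pharmacists → C(11,5) = 462.
Add back selections omitting two groups (i.e. drawn from a single group): C(4,5) + C(7,5) + C(6,5) = 27.
By inclusion–exclusion: 6188 − 2001 + 27 = 4214.

4214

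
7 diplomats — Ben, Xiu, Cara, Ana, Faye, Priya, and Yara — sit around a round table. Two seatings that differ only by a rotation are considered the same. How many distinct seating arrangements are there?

Around a circle, 7 distinct people have 7!/7 = (6)! = 720 rotationally distinct seatings.

720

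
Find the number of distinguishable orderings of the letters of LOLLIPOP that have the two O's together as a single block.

420

Treat the 2 copies of O as a single block. The multiset to arrange is then {OO, I, L, L, L, P, P}, 7 items in all.
That gives (7)!/(3!·2!) = 420 arrangements.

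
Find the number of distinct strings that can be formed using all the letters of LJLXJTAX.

Letter multiplicities in LJLXJTAX: A×1, J×2, L×2, T×1, X×2.
Dividing 8! = 40320 by 2!·2!·2! = 8 for the repeated letters gives 5040.

5040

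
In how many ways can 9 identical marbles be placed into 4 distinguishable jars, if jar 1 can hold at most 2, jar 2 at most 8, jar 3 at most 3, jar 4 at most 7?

85

Ignoring the caps, the number of non-negative solutions to x_1+…+x_4 = 9 is C(12,3) = 220.
Subtract solutions that violate a single cap (substitute x_i' = x_i − (cap_i+1)): x_1 ≥ 3 gives C(9,3) = 84; x_2 ≥ 9 gives C(3,3) = 1; x_3 ≥ 4 gives C(8,3) = 56; x_4 ≥ 8 gives C(4,3) = 4. Together 145.
Add back pairs where two caps are both exceeded: 0 + 10 + 0 + 0 + 0 + 0 = 10.
By inclusion–exclusion the count is 220 − 145 + 10 = 85.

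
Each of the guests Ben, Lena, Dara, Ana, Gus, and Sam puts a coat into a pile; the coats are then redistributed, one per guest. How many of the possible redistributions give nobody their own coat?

Let Aᵢ be the assignments in which guest i gets their own coat. We want the size of the complement of A₁∪…∪A_6.
By inclusion–exclusion this is Σ_{j=0}^{6} (−1)^j C(6,j)·(6−j)!.
Computing: 720 − 720 + 360 − 120 + 30 − 6 + 1 = 265.

265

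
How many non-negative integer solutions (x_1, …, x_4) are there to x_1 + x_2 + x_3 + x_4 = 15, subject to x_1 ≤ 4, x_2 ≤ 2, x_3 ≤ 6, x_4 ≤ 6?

19

Without the upper bounds there are C(18,3) = 816 ways to split 15 among 4 variables.
Subtract solutions that violate a single cap (substitute x_i' = x_i − (cap_i+1)): x_1 ≥ 5 gives C(13,3) = 286; x_2 ≥ 3 gives C(15,3) = 455; x_3 ≥ 7 gives C(11,3) = 165; x_4 ≥ 7 gives C(11,3) = 165. Together 1071.
Add back pairs where two caps are both exceeded: 120 + 20 + 20 + 56 + 56 + 4 = 276.
Subtract triples: 1 + 1 + 0 + 0 = 2.
By inclusion–exclusion the count is 816 − 1071 + 276 − 2 = 19.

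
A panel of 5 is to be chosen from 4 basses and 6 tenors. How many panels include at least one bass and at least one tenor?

246

With no constraint there are C(10,5) = 252 possible selections.
Subtract selections that omit an entire group: no basses → C(6,5) = 6; no tenors → C(4,5) = 0.
Both groups omitted at once is impossible, so 252 − 6 = 246.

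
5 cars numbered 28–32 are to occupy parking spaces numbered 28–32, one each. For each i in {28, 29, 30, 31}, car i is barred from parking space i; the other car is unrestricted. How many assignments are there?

53

Let Aᵢ (for 28 ≤ i ≤ 31) be the placements that put car i in its forbidden parking space. Any j of these fix j positions, leaving (5−j)! ways to fill the rest, and there are C(4,j) ways to pick which j.
By inclusion–exclusion, the number of valid placements is Σ_{j=0}^{4} (−1)^j C(4,j)·(5−j)!.
Computing: 120 − 96 + 36 − 8 + 1 = 53.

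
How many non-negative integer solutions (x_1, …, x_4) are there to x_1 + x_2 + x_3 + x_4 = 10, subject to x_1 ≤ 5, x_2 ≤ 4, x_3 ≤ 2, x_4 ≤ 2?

By stars and bars, unrestricted non-negative solutions to x_1+…+x_4 = 10 number C(10+3,3) = 286.
Subtract solutions that violate a single cap (substitute x_i' = x_i − (cap_i+1)): x_1 ≥ 6 gives C(7,3) = 35; x_2 ≥ 5 gives C(8,3) = 56; x_3 ≥ 3 gives C(10,3) = 120; x_4 ≥ 3 gives C(10,3) = 120. Together 331.
Add back pairs where two caps are both exceeded: 0 + 4 + 4 + 10 + 10 + 35 = 63.
By inclusion–exclusion the count is 286 − 331 + 63 = 18.

18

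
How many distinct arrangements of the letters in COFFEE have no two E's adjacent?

120

There are 6!/(2!·2!) = 180 arrangements of COFFEE in total.
If the two E's are adjacent, glue them into one block, leaving 5 items to arrange: (5)!/(2!) = 60 ways.
Subtracting, 180 − 60 = 120 arrangements keep the E's apart.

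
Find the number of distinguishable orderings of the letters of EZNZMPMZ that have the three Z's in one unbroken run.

Treat the 3 copies of Z as a single block. The multiset to arrange is then {ZZZ, E, M, M, N, P}, 6 items in all.
That gives (6)!/(2!) = 360 arrangements.

360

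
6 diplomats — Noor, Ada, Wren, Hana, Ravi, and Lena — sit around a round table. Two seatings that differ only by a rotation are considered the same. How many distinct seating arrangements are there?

120

Around a circle, 6 distinct people have 6!/6 = (5)! = 120 rotationally distinct seatings.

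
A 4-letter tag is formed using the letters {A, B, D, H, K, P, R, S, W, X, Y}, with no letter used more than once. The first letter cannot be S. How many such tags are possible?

7200

The first letter has 11−1 = 10 choices (anything except S).
The remaining 3 letters are filled from the other 10 symbols without repetition: 10 × 9 × 8 = 720.
Total: 10 × 720 = 7200.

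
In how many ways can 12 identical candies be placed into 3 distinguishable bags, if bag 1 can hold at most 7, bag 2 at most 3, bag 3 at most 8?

Ignoring the caps, the number of non-negative solutions to x_1+…+x_3 = 12 is C(14,2) = 91.
Subtract solutions that violate a single cap (substitute x_i' = x_i − (cap_i+1)): x_1 ≥ 8 gives C(6,2) = 15; x_2 ≥ 4 gives C(10,2) = 45; x_3 ≥ 9 gives C(5,2) = 10. Together 70.
Add back pairs where two caps are both exceeded: 1 + 0 + 0 = 1.
By inclusion–exclusion the count is 91 − 70 + 1 = 22.

22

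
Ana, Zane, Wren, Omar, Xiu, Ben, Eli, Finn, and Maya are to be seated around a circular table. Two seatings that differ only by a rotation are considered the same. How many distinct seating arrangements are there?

40320

Fix one person's seat to break rotational symmetry; the remaining 8 people can be arranged in (8)! = 40320 ways.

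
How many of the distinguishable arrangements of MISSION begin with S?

360

With the first slot taken by S, it remains to arrange the other 6 letters (MISION).
Those 6 letters have I appearing twice, giving (6)!/(2!) = 360.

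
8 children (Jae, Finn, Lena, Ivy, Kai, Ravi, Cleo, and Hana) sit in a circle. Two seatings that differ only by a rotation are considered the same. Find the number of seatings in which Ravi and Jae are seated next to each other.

1440

Treat {Ravi, Jae} as one unit (2 internal orders) and seat the resulting 7 units around the table: (6)! circular arrangements.
So 2 × (6)! = 2 × 720 = 1440.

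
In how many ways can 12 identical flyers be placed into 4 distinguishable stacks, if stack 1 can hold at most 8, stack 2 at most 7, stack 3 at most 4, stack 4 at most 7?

By stars and bars, unrestricted non-negative solutions to x_1+…+x_4 = 12 number C(12+3,3) = 455.
Subtract solutions that violate a single cap (substitute x_i' = x_i − (cap_i+1)): x_1 ≥ 9 gives C(6,3) = 20; x_2 ≥ 8 gives C(7,3) = 35; x_3 ≥ 5 gives C(10,3) = 120; x_4 ≥ 8 gives C(7,3) = 35. Together 210.
No two caps can be exceeded simultaneously, so the pair terms are all 0.
By inclusion–exclusion the count is 455 − 210 + 0 = 245.

245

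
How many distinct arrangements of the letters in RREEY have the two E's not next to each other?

18

Total arrangements of RREEY: 5!/(2!·2!) = 30.
Arrangements with the E's together: treat EE as one letter, giving (4)!/(2!) = 12.
Hence 30 − 12 = 18.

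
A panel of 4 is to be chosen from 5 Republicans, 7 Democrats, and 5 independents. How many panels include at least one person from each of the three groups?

1225

Total 4-person selections from all 17: C(17,4) = 2380.
Selections missing a whole group: no Republicans → C(12,4) = 495; no Democrats → C(10,4) = 210; no independents → C(12,4) = 495.
Add back selections omitting two groups (i.e. drawn from a single group): C(5,4) + C(7,4) + C(5,4) = 45.
By inclusion–exclusion: 2380 − 1200 + 45 = 1225.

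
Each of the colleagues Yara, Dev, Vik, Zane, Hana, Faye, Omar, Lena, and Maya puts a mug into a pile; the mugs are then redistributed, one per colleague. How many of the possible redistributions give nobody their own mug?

133496

Let Aᵢ be the assignments in which colleague i gets their own mug. We want the size of the complement of A₁∪…∪A_9.
By inclusion–exclusion this is Σ_{j=0}^{9} (−1)^j C(9,j)·(9−j)!.
Computing: 362880 − 362880 + 181440 − 60480 + 15120 − 3024 + 504 − 72 + 9 − 1 = 133496.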